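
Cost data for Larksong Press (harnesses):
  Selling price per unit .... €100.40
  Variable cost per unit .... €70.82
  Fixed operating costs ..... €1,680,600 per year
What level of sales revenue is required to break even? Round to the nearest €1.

€5,704,268

CM per unit = €100.40 − €70.82 = €29.58; CM ratio = €29.58 / €100.40 = 0.2946.
Break-even revenue = fixed costs × price ÷ CM = €1,680,600 × €100.40 ÷ €29.58 = €5,704,268.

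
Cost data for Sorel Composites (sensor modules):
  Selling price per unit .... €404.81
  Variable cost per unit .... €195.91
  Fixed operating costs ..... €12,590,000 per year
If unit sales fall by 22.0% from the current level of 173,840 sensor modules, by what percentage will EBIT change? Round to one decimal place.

-33.7%

Contribution at this volume is 173,840 × €208.90 = €36,315,176.00.
EBIT = €36,315,176.00 − €12,590,000 = €23,725,176.00.
Degree of operating leverage = €36,315,176.00 / €23,725,176.00 = 1.5307.
%ΔEBIT = DOL × %ΔSales = 1.5307 × -22.0% = -33.7%.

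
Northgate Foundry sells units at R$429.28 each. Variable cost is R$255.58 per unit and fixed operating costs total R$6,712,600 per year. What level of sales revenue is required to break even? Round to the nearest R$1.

Contribution margin per unit = R$429.28 − R$255.58 = R$173.70, a CM ratio of R$173.70 ÷ R$429.28 = 0.4046.
Break-even revenue = fixed costs × price ÷ CM = R$6,712,600 × R$429.28 ÷ R$173.70 = R$16,589,435.

R$16,589,435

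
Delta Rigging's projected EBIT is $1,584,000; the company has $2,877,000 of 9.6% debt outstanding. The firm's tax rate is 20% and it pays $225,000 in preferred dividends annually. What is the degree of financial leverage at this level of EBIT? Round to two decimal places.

Annual interest charges come to $276,192.00.
Preferred dividends grossed up pre-tax: $225,000 / (1 − 0.20) = $281,250.00.
DFL = EBIT ÷ [EBIT − I − D_p/(1−t)] = $1,584,000 ÷ [$1,584,000 − $276,192.00 − $281,250.00] = $1,584,000 ÷ $1,026,558.00 = 1.5430.

1.54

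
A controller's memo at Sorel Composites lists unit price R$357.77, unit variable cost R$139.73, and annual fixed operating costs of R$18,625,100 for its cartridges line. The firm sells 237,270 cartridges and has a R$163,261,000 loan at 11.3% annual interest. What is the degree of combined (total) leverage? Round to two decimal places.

Total contribution margin = 237,270 × R$218.04 = R$51,734,350.80.
Subtracting fixed costs: EBIT = R$51,734,350.80 − R$18,625,100 = R$33,109,250.80. Interest = R$18,448,493.00.
DOL = R$51,734,350.80 ÷ R$33,109,250.80 = 1.5625; DFL = R$33,109,250.80 ÷ R$14,660,757.80 = 2.2584.
Combined leverage = 1.5625 × 2.2584 = 3.5288.

3.53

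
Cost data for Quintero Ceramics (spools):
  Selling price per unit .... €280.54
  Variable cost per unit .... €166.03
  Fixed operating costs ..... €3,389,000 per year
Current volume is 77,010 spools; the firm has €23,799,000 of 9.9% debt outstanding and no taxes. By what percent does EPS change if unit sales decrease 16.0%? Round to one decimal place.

At 77,010 units, contribution = 77,010 × €114.51 = €8,818,415.10.
Operating income = contribution − fixed costs = €8,818,415.10 − €3,389,000 = €5,429,415.10.
After interest of €2,356,101.00, pre-tax earnings = €3,073,314.10.
Degree of combined leverage = contribution ÷ (EBIT − I) = €8,818,415.10 ÷ €3,073,314.10 = 2.8694.
EPS therefore changes by 2.8694 × (-16.0%) = -45.9%.

-45.9%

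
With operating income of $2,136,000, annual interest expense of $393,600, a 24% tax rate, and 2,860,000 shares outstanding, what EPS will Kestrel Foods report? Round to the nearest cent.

$0.46

Pre-tax income = $2,136,000 − $393,600.00 = $1,742,400.00.
Net income = $1,742,400.00 × (1 − 0.24) = $1,324,224.00.
Per share: $1,324,224.00 / 2,860,000 shares = $0.46.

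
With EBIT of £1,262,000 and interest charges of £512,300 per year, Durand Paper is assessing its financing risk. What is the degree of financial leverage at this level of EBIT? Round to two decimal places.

1.68

Annual interest charges come to £512,300.00.
DFL = EBIT ÷ (EBIT − I) = £1,262,000 ÷ (£1,262,000 − £512,300.00) = £1,262,000 ÷ £749,700.00 = 1.6833.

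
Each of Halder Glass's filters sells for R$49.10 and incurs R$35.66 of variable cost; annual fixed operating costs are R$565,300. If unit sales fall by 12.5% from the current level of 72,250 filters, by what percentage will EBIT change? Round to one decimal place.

-29.9%

At 72,250 units, contribution = 72,250 × R$13.44 = R$971,040.00.
EBIT = R$971,040.00 − R$565,300 = R$405,740.00.
So DOL = total CM / EBIT = R$971,040.00 / R$405,740.00 = 2.3933.
So EBIT moves 2.3933 × (-12.5%) = -29.9%.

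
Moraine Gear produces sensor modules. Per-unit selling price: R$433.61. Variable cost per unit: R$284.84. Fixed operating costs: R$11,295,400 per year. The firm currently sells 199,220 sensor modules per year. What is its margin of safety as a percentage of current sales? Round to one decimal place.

Each unit contributes R$433.61 − R$284.84 = R$148.77. Break-even units = R$11,295,400 ÷ R$148.77 = 75,925.25; break-even revenue = 75,925.25 × R$433.61 = R$32,921,949.28.
Actual sales revenue = 199,220 × R$433.61 = R$86,383,784.20.
Margin of safety = (R$86,383,784.20 − R$32,921,949.28) ÷ R$86,383,784.20 = 61.9%.

61.9%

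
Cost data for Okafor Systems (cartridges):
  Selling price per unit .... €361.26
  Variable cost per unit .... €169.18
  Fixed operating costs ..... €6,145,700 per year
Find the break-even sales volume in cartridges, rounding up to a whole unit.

Contribution margin per unit = €361.26 − €169.18 = €192.08.
Break-even Q = €6,145,700 / €192.08 = 31,995.52 → 31,996 cartridges.

31,996 cartridges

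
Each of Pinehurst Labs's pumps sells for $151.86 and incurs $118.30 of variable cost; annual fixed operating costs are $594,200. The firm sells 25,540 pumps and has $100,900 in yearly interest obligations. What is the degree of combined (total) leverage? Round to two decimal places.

5.29

Total contribution margin = 25,540 × $33.56 = $857,122.40.
Subtracting fixed costs: EBIT = $857,122.40 − $594,200 = $262,922.40. Interest = $100,900.00, so EBIT − I = $162,022.40.
DCL = contribution ÷ (EBIT − I) = $857,122.40 ÷ $162,022.40 = 5.2901.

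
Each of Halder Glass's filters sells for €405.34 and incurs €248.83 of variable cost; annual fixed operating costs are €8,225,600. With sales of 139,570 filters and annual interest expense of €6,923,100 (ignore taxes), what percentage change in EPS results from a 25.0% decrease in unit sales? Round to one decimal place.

Total contribution margin = 139,570 × €156.51 = €21,844,100.70.
EBIT = €21,844,100.70 − €8,225,600 = €13,618,500.70.
After interest of €6,923,100.00, pre-tax earnings = €6,695,400.70.
DCL = total CM / (EBIT − I) = €21,844,100.70 / €6,695,400.70 = 3.2626.
%ΔEPS = DCL × %ΔSales = 3.2626 × -25.0% = -81.6%.

-81.6%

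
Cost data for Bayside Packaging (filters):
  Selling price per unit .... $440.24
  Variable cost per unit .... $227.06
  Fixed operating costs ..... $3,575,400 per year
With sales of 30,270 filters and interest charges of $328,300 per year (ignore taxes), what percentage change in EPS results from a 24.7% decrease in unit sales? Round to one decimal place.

-62.5%

At 30,270 units, contribution = 30,270 × $213.18 = $6,452,958.60.
Operating income = contribution − fixed costs = $6,452,958.60 − $3,575,400 = $2,877,558.60.
After interest of $328,300.00, pre-tax earnings = $2,549,258.60.
DCL = total CM / (EBIT − I) = $6,452,958.60 / $2,549,258.60 = 2.5313.
EPS therefore changes by 2.5313 × (-24.7%) = -62.5%.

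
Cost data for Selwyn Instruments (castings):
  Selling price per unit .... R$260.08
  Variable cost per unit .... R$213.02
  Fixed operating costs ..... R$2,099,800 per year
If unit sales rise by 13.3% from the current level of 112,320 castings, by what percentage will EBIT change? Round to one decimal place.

+22.1%

Total contribution margin = 112,320 × R$47.06 = R$5,285,779.20.
Operating income = contribution − fixed costs = R$5,285,779.20 − R$2,099,800 = R$3,185,979.20.
So DOL = total CM / EBIT = R$5,285,779.20 / R$3,185,979.20 = 1.6591.
%ΔEBIT = DOL × %ΔSales = 1.6591 × +13.3% = +22.1%.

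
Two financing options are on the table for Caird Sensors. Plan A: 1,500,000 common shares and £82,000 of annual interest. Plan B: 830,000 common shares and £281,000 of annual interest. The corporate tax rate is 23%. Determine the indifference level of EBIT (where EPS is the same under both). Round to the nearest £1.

£527,522

At indifference, (EBIT − 82,000)(1 − t)/1,500,000 = (EBIT − 281,000)(1 − t)/830,000.
The (1 − t) factor cancels: (EBIT − 82,000) × 830,000 = (EBIT − 281,000) × 1,500,000.
Solving, EBIT = (281,000·1,500,000 − 82,000·830,000) / (1,500,000 − 830,000) = 353,440,000,000 / 670,000 = 527,522.39.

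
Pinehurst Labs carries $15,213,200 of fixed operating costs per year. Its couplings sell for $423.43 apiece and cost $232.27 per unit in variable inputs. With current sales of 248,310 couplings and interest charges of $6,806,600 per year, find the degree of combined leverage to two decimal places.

1.87

Contribution at this volume is 248,310 × $191.16 = $47,466,939.60.
Subtracting fixed costs: EBIT = $47,466,939.60 − $15,213,200 = $32,253,739.60. Interest = $6,806,600.00.
DOL = $47,466,939.60 ÷ $32,253,739.60 = 1.4717; DFL = $32,253,739.60 ÷ $25,447,139.60 = 1.2675.
Combined leverage = 1.4717 × 1.2675 = 1.8654.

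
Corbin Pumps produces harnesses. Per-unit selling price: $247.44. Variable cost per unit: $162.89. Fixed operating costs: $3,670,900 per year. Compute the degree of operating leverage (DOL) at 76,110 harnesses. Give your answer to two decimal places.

2.33

Total contribution margin = 76,110 × $84.55 = $6,435,100.50.
Operating income = contribution − fixed costs = $6,435,100.50 − $3,670,900 = $2,764,200.50.
So DOL = total CM / EBIT = $6,435,100.50 / $2,764,200.50 = 2.3280.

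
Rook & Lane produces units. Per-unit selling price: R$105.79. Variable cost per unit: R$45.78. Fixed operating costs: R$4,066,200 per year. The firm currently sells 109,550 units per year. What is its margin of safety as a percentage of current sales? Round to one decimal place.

38.1%

Each unit contributes R$105.79 − R$45.78 = R$60.01. Break-even units = R$4,066,200 ÷ R$60.01 = 67,758.71; break-even revenue = 67,758.71 × R$105.79 = R$7,168,193.60.
Current sales = 109,550 × R$105.79 = R$11,589,294.50.
Margin of safety = (R$11,589,294.50 − R$7,168,193.60) ÷ R$11,589,294.50 = 38.1%.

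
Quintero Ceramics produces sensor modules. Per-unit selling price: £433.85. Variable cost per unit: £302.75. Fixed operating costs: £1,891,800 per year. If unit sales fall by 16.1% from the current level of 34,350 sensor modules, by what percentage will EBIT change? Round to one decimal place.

At 34,350 units, contribution = 34,350 × £131.10 = £4,503,285.00.
Subtracting fixed costs: EBIT = £4,503,285.00 − £1,891,800 = £2,611,485.00.
So DOL = total CM / EBIT = £4,503,285.00 / £2,611,485.00 = 1.7244.
So EBIT moves 1.7244 × (-16.1%) = -27.8%.

-27.8%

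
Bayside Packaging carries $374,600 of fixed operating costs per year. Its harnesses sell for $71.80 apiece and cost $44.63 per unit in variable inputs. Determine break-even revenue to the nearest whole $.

$989,926

Contribution margin per unit = $71.80 − $44.63 = $27.17, a CM ratio of $27.17 ÷ $71.80 = 0.3784.
Break-even sales = FC ÷ CM ratio = $374,600 × $71.80 / $27.17 = $989,926.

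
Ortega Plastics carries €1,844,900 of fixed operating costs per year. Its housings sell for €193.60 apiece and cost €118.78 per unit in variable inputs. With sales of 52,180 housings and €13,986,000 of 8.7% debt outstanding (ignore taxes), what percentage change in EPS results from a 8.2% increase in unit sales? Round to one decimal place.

+38.0%

At 52,180 units, contribution = 52,180 × €74.82 = €3,904,107.60.
Operating income = contribution − fixed costs = €3,904,107.60 − €1,844,900 = €2,059,207.60.
After interest of €1,216,782.00, pre-tax earnings = €842,425.60.
DCL = total CM / (EBIT − I) = €3,904,107.60 / €842,425.60 = 4.6344.
EPS therefore changes by 4.6344 × (+8.2%) = +38.0%.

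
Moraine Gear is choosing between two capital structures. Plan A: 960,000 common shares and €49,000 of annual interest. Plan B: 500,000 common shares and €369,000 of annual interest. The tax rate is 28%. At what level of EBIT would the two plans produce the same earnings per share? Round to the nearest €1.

At indifference, (EBIT − 49,000)(1 − t)/960,000 = (EBIT − 369,000)(1 − t)/500,000.
Cancelling (1 − t) and cross-multiplying: 500,000·(EBIT − 49,000) = 960,000·(EBIT − 369,000).
Solving, EBIT = (369,000·960,000 − 49,000·500,000) / (960,000 − 500,000) = 329,740,000,000 / 460,000 = 716,826.09.

€716,826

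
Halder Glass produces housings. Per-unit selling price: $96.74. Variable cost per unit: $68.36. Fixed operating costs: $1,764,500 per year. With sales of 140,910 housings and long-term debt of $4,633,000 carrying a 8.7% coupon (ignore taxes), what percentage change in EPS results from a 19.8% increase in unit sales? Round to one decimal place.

At 140,910 units, contribution = 140,910 × $28.38 = $3,999,025.80.
EBIT = $3,999,025.80 − $1,764,500 = $2,234,525.80.
Interest = $403,071.00, so EBIT − I = $1,831,454.80.
Degree of combined leverage = contribution ÷ (EBIT − I) = $3,999,025.80 ÷ $1,831,454.80 = 2.1835.
EPS therefore changes by 2.1835 × (+19.8%) = +43.2%.

+43.2%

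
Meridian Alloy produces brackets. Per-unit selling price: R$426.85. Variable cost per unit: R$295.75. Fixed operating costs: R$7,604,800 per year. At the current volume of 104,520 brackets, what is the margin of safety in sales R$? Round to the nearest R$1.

Contribution margin per unit = R$426.85 − R$295.75 = R$131.10. Break-even units = R$7,604,800 ÷ R$131.10 = 58,007.63; break-even revenue = 58,007.63 × R$426.85 = R$24,760,555.91.
Current sales = 104,520 × R$426.85 = R$44,614,362.00.
Margin of safety = R$44,614,362.00 − R$24,760,555.91 = R$19,853,806.

R$19,853,806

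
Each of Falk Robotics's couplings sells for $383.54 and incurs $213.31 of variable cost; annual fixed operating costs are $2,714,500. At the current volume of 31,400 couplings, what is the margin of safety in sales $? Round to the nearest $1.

$5,927,199

Contribution margin per unit = $383.54 − $213.31 = $170.23. Break-even units = $2,714,500 ÷ $170.23 = 15,946.07; break-even revenue = 15,946.07 × $383.54 = $6,115,956.82.
Actual sales revenue = 31,400 × $383.54 = $12,043,156.00.
Margin of safety = $12,043,156.00 − $6,115,956.82 = $5,927,199.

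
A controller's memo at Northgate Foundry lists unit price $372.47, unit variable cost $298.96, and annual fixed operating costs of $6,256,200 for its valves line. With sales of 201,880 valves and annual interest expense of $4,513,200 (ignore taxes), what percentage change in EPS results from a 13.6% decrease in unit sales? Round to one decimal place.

-49.6%

Contribution at this volume is 201,880 × $73.51 = $14,840,198.80.
Operating income = contribution − fixed costs = $14,840,198.80 − $6,256,200 = $8,583,998.80.
After interest of $4,513,200.00, pre-tax earnings = $4,070,798.80.
DCL = total CM / (EBIT − I) = $14,840,198.80 / $4,070,798.80 = 3.6455.
%ΔEPS = DCL × %ΔSales = 3.6455 × -13.6% = -49.6%.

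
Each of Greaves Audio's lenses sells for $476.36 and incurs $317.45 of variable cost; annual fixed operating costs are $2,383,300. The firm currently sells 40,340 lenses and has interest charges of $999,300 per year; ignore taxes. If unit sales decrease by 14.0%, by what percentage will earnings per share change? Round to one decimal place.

At 40,340 units, contribution = 40,340 × $158.91 = $6,410,429.40.
EBIT = $6,410,429.40 − $2,383,300 = $4,027,129.40.
After interest of $999,300.00, pre-tax earnings = $3,027,829.40.
Degree of combined leverage = contribution ÷ (EBIT − I) = $6,410,429.40 ÷ $3,027,829.40 = 2.1172.
%ΔEPS = DCL × %ΔSales = 2.1172 × -14.0% = -29.6%.

-29.6%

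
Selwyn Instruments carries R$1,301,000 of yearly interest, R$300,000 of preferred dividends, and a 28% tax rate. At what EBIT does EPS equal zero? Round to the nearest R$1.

R$1,717,667

Grossing the preferred dividend up to pre-tax terms: R$300,000 / (1 − 0.28) = R$416,666.67.
Financial break-even EBIT = interest + D_p ÷ (1 − t) = R$1,301,000 + R$416,666.67 = R$1,717,666.67.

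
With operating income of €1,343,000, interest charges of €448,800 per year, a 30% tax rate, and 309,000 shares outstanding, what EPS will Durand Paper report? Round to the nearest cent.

Interest = €448,800.00, so EBT = €1,343,000 − €448,800.00 = €894,200.00.
After tax at 30%: net income = €894,200.00 × 0.70 = €625,940.00.
Per share: €625,940.00 / 309,000 shares = €2.03.

€2.03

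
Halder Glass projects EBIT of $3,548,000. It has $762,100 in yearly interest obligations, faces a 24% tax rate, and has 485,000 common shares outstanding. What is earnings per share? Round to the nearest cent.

Pre-tax income = $3,548,000 − $762,100.00 = $2,785,900.00.
After tax at 24%: net income = $2,785,900.00 × 0.76 = $2,117,284.00.
Per share: $2,117,284.00 / 485,000 shares = $4.37.

$4.37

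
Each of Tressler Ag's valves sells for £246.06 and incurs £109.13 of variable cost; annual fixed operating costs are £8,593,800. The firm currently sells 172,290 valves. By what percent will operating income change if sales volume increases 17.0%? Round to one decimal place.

Total contribution margin = 172,290 × £136.93 = £23,591,669.70.
Subtracting fixed costs: EBIT = £23,591,669.70 − £8,593,800 = £14,997,869.70.
So DOL = total CM / EBIT = £23,591,669.70 / £14,997,869.70 = 1.5730.
So EBIT moves 1.5730 × (+17.0%) = +26.7%.

+26.7%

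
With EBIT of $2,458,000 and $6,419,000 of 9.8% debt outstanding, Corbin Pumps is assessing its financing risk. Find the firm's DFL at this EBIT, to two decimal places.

1.34

Annual interest charges come to $629,062.00.
DFL = EBIT ÷ (EBIT − I) = $2,458,000 ÷ ($2,458,000 − $629,062.00) = $2,458,000 ÷ $1,828,938.00 = 1.3439.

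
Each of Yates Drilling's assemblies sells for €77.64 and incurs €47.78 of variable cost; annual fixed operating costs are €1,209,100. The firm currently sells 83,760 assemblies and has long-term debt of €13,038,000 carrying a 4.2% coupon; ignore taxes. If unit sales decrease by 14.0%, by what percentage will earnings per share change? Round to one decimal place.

-47.0%

Total contribution margin = 83,760 × €29.86 = €2,501,073.60.
Operating income = contribution − fixed costs = €2,501,073.60 − €1,209,100 = €1,291,973.60.
Interest = €547,596.00, so EBIT − I = €744,377.60.
DCL = total CM / (EBIT − I) = €2,501,073.60 / €744,377.60 = 3.3600.
%ΔEPS = DCL × %ΔSales = 3.3600 × -14.0% = -47.0%.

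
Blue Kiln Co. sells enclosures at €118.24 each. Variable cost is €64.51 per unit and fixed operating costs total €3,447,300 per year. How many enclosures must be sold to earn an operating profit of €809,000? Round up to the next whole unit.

79,217 enclosures

Each unit contributes €118.24 − €64.51 = €53.73.
Need Q such that Q × €53.73 − €3,447,300 = €809,000, i.e. Q = €4,256,300 / €53.73 = 79,216.45 → 79,217.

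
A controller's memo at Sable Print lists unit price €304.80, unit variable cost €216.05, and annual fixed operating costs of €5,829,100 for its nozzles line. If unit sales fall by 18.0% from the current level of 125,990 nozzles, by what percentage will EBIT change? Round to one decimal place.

-37.6%

Contribution at this volume is 125,990 × €88.75 = €11,181,612.50.
EBIT = €11,181,612.50 − €5,829,100 = €5,352,512.50.
So DOL = total CM / EBIT = €11,181,612.50 / €5,352,512.50 = 2.0890.
Operating income changes by 2.0890 × -18.0% = -37.6%.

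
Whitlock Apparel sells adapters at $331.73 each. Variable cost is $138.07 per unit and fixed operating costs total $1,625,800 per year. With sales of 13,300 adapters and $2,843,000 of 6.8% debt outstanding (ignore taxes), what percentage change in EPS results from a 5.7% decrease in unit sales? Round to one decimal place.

-19.4%

Contribution at this volume is 13,300 × $193.66 = $2,575,678.00.
Subtracting fixed costs: EBIT = $2,575,678.00 − $1,625,800 = $949,878.00.
Interest = $193,324.00, so EBIT − I = $756,554.00.
DCL = total CM / (EBIT − I) = $2,575,678.00 / $756,554.00 = 3.4045.
EPS therefore changes by 3.4045 × (-5.7%) = -19.4%.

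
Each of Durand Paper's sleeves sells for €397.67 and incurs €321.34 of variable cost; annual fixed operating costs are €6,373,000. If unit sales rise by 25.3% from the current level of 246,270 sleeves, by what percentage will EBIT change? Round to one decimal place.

Total contribution margin = 246,270 × €76.33 = €18,797,789.10.
Operating income = contribution − fixed costs = €18,797,789.10 − €6,373,000 = €12,424,789.10.
DOL = contribution ÷ EBIT = €18,797,789.10 ÷ €12,424,789.10 = 1.5129.
%ΔEBIT = DOL × %ΔSales = 1.5129 × +25.3% = +38.3%.

+38.3%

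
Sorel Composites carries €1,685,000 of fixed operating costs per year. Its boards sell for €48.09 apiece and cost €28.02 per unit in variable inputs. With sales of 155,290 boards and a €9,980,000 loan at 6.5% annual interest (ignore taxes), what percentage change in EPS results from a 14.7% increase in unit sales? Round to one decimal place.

+58.5%

Total contribution margin = 155,290 × €20.07 = €3,116,670.30.
Operating income = contribution − fixed costs = €3,116,670.30 − €1,685,000 = €1,431,670.30.
Interest = €648,700.00, so EBIT − I = €782,970.30.
DCL = total CM / (EBIT − I) = €3,116,670.30 / €782,970.30 = 3.9806.
EPS therefore changes by 3.9806 × (+14.7%) = +58.5%.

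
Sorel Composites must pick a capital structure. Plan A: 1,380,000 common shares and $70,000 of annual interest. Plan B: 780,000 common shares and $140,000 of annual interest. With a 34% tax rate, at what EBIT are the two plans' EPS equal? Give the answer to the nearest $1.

At indifference, (EBIT − 70,000)(1 − t)/1,380,000 = (EBIT − 140,000)(1 − t)/780,000.
The (1 − t) factor cancels: (EBIT − 70,000) × 780,000 = (EBIT − 140,000) × 1,380,000.
Solving, EBIT = (140,000·1,380,000 − 70,000·780,000) / (1,380,000 − 780,000) = 138,600,000,000 / 600,000 = 231,000.00.

$231,000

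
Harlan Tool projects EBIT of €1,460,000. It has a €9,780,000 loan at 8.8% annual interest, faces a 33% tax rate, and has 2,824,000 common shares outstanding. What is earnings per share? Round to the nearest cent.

Interest = €860,640.00, so EBT = €1,460,000 − €860,640.00 = €599,360.00.
After tax at 33%: net income = €599,360.00 × 0.67 = €401,571.20.
Per share: €401,571.20 / 2,824,000 shares = €0.14.

€0.14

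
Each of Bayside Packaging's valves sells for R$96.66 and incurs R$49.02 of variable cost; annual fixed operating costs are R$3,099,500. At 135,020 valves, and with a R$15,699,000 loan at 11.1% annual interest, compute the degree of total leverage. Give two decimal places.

4.04

Contribution at this volume is 135,020 × R$47.64 = R$6,432,352.80.
Subtracting fixed costs: EBIT = R$6,432,352.80 − R$3,099,500 = R$3,332,852.80. Interest = R$1,742,589.00, so EBIT − I = R$1,590,263.80.
Degree of total leverage = total CM / (EBIT − interest) = R$6,432,352.80 / R$1,590,263.80 = 4.0448.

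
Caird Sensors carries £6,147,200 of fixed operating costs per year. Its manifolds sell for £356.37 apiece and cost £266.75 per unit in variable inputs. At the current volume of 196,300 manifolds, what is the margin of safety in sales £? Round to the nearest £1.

£45,511,360

Each unit contributes £356.37 − £266.75 = £89.62. Break-even units = £6,147,200 ÷ £89.62 = 68,591.83; break-even revenue = 68,591.83 × £356.37 = £24,444,071.23.
Current sales = 196,300 × £356.37 = £69,955,431.00.
Margin of safety = £69,955,431.00 − £24,444,071.23 = £45,511,360.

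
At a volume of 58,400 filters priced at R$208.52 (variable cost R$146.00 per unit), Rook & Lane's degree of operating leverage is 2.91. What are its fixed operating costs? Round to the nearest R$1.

R$2,396,471

Total contribution margin = 58,400 × R$62.52 = R$3,651,168.00.
Since DOL = CM ÷ EBIT, EBIT = R$3,651,168.00 ÷ 2.91 = R$1,254,696.91.
And FC = contribution − EBIT = R$3,651,168.00 − R$1,254,696.91 = R$2,396,471.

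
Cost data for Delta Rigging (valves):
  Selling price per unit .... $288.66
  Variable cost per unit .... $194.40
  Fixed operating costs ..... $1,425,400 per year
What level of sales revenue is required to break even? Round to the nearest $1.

$4,365,117

Contribution margin per unit = $288.66 − $194.40 = $94.26, a CM ratio of $94.26 ÷ $288.66 = 0.3265.
Break-even revenue = fixed costs × price ÷ CM = $1,425,400 × $288.66 ÷ $94.26 = $4,365,117.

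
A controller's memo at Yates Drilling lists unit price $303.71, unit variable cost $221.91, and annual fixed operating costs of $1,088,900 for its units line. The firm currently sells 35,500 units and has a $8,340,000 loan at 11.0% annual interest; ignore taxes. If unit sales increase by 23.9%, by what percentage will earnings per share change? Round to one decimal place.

+77.3%

At 35,500 units, contribution = 35,500 × $81.80 = $2,903,900.00.
Subtracting fixed costs: EBIT = $2,903,900.00 − $1,088,900 = $1,815,000.00.
Interest = $917,400.00, so EBIT − I = $897,600.00.
DCL = total CM / (EBIT − I) = $2,903,900.00 / $897,600.00 = 3.2352.
EPS therefore changes by 3.2352 × (+23.9%) = +77.3%.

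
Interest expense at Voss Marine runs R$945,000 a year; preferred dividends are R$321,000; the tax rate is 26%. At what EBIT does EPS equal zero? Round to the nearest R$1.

Preferred dividends are paid after tax, so their pre-tax equivalent is R$321,000 ÷ (1 − 0.26) = R$433,783.78.
EPS = 0 when EBIT covers interest plus the pre-tax preferred burden: R$945,000 + R$433,783.78 = R$1,378,783.78.

R$1,378,784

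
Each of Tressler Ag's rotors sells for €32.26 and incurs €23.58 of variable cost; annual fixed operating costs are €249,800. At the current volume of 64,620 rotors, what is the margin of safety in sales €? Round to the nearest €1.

€1,156,237

Unit CM = price − variable cost = €32.26 − €23.58 = €8.68. Break-even units = €249,800 ÷ €8.68 = 28,778.80; break-even revenue = 28,778.80 × €32.26 = €928,404.15.
Current sales = 64,620 × €32.26 = €2,084,641.20.
Margin of safety = €2,084,641.20 − €928,404.15 = €1,156,237.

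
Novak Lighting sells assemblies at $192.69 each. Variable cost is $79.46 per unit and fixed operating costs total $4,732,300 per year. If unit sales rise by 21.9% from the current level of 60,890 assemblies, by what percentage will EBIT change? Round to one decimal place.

+69.8%

Contribution at this volume is 60,890 × $113.23 = $6,894,574.70.
EBIT = $6,894,574.70 − $4,732,300 = $2,162,274.70.
So DOL = total CM / EBIT = $6,894,574.70 / $2,162,274.70 = 3.1886.
So EBIT moves 3.1886 × (+21.9%) = +69.8%.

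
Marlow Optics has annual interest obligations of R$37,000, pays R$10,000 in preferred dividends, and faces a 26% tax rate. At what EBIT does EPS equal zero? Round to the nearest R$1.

R$50,514

Grossing the preferred dividend up to pre-tax terms: R$10,000 / (1 − 0.26) = R$13,513.51.
Financial break-even EBIT = interest + D_p ÷ (1 − t) = R$37,000 + R$13,513.51 = R$50,513.51.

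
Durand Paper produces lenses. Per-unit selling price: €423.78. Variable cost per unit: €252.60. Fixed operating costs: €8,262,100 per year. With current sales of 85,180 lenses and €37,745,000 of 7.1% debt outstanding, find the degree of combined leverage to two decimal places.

4.01

Total contribution margin = 85,180 × €171.18 = €14,581,112.40.
Operating income = contribution − fixed costs = €14,581,112.40 − €8,262,100 = €6,319,012.40. Interest = €2,679,895.00.
DOL = €14,581,112.40 ÷ €6,319,012.40 = 2.3075; DFL = €6,319,012.40 ÷ €3,639,117.40 = 1.7364.
DCL = DOL × DFL = 2.3075 × 1.7364 = 4.0067.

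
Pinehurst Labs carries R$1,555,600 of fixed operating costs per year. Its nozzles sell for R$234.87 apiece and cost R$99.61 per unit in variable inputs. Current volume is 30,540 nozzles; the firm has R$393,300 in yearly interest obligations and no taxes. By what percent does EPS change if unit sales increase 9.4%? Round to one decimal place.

+17.8%

Total contribution margin = 30,540 × R$135.26 = R$4,130,840.40.
Operating income = contribution − fixed costs = R$4,130,840.40 − R$1,555,600 = R$2,575,240.40.
Interest = R$393,300.00, so EBIT − I = R$2,181,940.40.
DCL = total CM / (EBIT − I) = R$4,130,840.40 / R$2,181,940.40 = 1.8932.
%ΔEPS = DCL × %ΔSales = 1.8932 × +9.4% = +17.8%.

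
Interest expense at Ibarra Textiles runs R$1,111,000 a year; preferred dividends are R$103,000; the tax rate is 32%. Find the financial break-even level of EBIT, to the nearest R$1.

R$1,262,471

Preferred dividends are paid after tax, so their pre-tax equivalent is R$103,000 ÷ (1 − 0.32) = R$151,470.59.
Financial break-even EBIT = interest + D_p ÷ (1 − t) = R$1,111,000 + R$151,470.59 = R$1,262,470.59.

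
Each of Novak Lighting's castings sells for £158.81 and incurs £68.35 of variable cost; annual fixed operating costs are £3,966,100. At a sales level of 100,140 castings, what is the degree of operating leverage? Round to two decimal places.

1.78

At 100,140 units, contribution = 100,140 × £90.46 = £9,058,664.40.
Subtracting fixed costs: EBIT = £9,058,664.40 − £3,966,100 = £5,092,564.40.
Degree of operating leverage = £9,058,664.40 / £5,092,564.40 = 1.7788.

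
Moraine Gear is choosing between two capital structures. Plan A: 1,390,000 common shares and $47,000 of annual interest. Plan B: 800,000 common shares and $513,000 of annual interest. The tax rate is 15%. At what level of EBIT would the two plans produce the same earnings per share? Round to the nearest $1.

$1,144,864

At indifference, (EBIT − 47,000)(1 − t)/1,390,000 = (EBIT − 513,000)(1 − t)/800,000.
Cancelling (1 − t) and cross-multiplying: 800,000·(EBIT − 47,000) = 1,390,000·(EBIT − 513,000).
EBIT × (1,390,000 − 800,000) = 513,000 × 1,390,000 − 47,000 × 800,000 = 675,470,000,000, so EBIT = 675,470,000,000 ÷ 590,000 = 1,144,864.41.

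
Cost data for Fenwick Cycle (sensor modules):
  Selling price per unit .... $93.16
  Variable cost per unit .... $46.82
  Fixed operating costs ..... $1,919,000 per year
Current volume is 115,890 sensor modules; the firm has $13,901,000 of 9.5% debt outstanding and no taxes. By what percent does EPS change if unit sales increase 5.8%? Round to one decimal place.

+14.6%

Total contribution margin = 115,890 × $46.34 = $5,370,342.60.
Operating income = contribution − fixed costs = $5,370,342.60 − $1,919,000 = $3,451,342.60.
After interest of $1,320,595.00, pre-tax earnings = $2,130,747.60.
DCL = total CM / (EBIT − I) = $5,370,342.60 / $2,130,747.60 = 2.5204.
EPS therefore changes by 2.5204 × (+5.8%) = +14.6%.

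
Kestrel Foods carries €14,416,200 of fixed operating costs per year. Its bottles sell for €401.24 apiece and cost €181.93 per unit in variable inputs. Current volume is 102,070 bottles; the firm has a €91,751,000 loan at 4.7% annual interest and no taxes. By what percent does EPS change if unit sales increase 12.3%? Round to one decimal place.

+75.3%

At 102,070 units, contribution = 102,070 × €219.31 = €22,384,971.70.
Operating income = contribution − fixed costs = €22,384,971.70 − €14,416,200 = €7,968,771.70.
Interest = €4,312,297.00, so EBIT − I = €3,656,474.70.
Degree of combined leverage = contribution ÷ (EBIT − I) = €22,384,971.70 ÷ €3,656,474.70 = 6.1220.
%ΔEPS = DCL × %ΔSales = 6.1220 × +12.3% = +75.3%.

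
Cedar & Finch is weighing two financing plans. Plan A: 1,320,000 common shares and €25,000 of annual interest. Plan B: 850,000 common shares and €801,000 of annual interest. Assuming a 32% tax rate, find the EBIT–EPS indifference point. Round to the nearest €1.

At indifference, (EBIT − 25,000)(1 − t)/1,320,000 = (EBIT − 801,000)(1 − t)/850,000.
The (1 − t) factor cancels: (EBIT − 25,000) × 850,000 = (EBIT − 801,000) × 1,320,000.
Solving, EBIT = (801,000·1,320,000 − 25,000·850,000) / (1,320,000 − 850,000) = 1,036,070,000,000 / 470,000 = 2,204,404.26.

€2,204,404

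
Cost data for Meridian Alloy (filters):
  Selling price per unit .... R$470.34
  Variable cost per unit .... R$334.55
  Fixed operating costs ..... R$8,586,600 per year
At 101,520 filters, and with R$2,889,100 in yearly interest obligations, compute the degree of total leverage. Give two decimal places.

5.97

Contribution at this volume is 101,520 × R$135.79 = R$13,785,400.80.
Subtracting fixed costs: EBIT = R$13,785,400.80 − R$8,586,600 = R$5,198,800.80. Interest = R$2,889,100.00, so EBIT − I = R$2,309,700.80.
DCL = contribution ÷ (EBIT − I) = R$13,785,400.80 ÷ R$2,309,700.80 = 5.9685.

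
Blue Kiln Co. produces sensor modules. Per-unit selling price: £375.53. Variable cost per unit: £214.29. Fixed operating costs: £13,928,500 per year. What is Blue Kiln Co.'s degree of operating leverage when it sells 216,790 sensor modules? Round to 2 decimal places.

1.66

Total contribution margin = 216,790 × £161.24 = £34,955,219.60.
Subtracting fixed costs: EBIT = £34,955,219.60 − £13,928,500 = £21,026,719.60.
So DOL = total CM / EBIT = £34,955,219.60 / £21,026,719.60 = 1.6624.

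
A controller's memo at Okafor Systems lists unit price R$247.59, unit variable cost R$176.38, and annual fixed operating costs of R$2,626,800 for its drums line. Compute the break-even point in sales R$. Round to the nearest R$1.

R$9,133,119

CM per unit = R$247.59 − R$176.38 = R$71.21; CM ratio = R$71.21 / R$247.59 = 0.2876.
Break-even revenue = fixed costs × price ÷ CM = R$2,626,800 × R$247.59 ÷ R$71.21 = R$9,133,119.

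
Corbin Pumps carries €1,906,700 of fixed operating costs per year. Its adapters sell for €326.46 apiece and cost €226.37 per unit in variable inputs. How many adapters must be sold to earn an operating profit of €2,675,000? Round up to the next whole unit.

Contribution margin per unit = €326.46 − €226.37 = €100.09.
Required volume = (fixed costs + target profit) ÷ CM = (€1,906,700 + €2,675,000) ÷ €100.09 = 45,775.80, so 45,776 adapters.

45,776 adapters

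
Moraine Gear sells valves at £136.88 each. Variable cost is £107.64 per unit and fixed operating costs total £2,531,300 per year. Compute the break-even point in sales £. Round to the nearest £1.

CM per unit = £136.88 − £107.64 = £29.24; CM ratio = £29.24 / £136.88 = 0.2136.
Break-even revenue = fixed costs × price ÷ CM = £2,531,300 × £136.88 ÷ £29.24 = £11,849,670.

£11,849,670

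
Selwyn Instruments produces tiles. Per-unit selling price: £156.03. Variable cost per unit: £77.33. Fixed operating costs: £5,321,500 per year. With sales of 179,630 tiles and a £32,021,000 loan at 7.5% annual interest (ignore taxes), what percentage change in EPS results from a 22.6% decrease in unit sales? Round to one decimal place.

-49.8%

Contribution at this volume is 179,630 × £78.70 = £14,136,881.00.
EBIT = £14,136,881.00 − £5,321,500 = £8,815,381.00.
Interest = £2,401,575.00, so EBIT − I = £6,413,806.00.
Degree of combined leverage = contribution ÷ (EBIT − I) = £14,136,881.00 ÷ £6,413,806.00 = 2.2041.
EPS therefore changes by 2.2041 × (-22.6%) = -49.8%.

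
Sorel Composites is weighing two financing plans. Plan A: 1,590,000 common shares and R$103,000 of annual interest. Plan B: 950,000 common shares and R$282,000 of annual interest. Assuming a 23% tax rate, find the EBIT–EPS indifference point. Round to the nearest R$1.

Set EPS_A = EPS_B: (EBIT − R$103,000)(1 − 0.23) ÷ 1,590,000 = (EBIT − R$282,000)(1 − 0.23) ÷ 950,000.
The (1 − t) factor cancels: (EBIT − 103,000) × 950,000 = (EBIT − 282,000) × 1,590,000.
Solving, EBIT = (282,000·1,590,000 − 103,000·950,000) / (1,590,000 − 950,000) = 350,530,000,000 / 640,000 = 547,703.12.

R$547,703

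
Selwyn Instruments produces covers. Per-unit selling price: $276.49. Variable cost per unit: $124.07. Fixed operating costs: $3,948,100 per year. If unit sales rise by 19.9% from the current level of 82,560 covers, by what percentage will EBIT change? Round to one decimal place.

+29.0%

Contribution at this volume is 82,560 × $152.42 = $12,583,795.20.
Subtracting fixed costs: EBIT = $12,583,795.20 − $3,948,100 = $8,635,695.20.
DOL = contribution ÷ EBIT = $12,583,795.20 ÷ $8,635,695.20 = 1.4572.
Operating income changes by 1.4572 × +19.9% = +29.0%.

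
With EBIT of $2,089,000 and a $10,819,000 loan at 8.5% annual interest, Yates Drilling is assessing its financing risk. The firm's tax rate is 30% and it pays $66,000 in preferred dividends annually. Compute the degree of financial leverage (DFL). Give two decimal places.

1.94

Interest = $919,615.00.
Preferred dividends grossed up pre-tax: $66,000 / (1 − 0.30) = $94,285.71.
DFL = EBIT ÷ [EBIT − I − D_p/(1−t)] = $2,089,000 ÷ [$2,089,000 − $919,615.00 − $94,285.71] = $2,089,000 ÷ $1,075,099.29 = 1.9431.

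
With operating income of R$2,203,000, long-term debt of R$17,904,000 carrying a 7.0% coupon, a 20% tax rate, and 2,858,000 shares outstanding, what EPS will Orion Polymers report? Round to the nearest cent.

R$0.27

Pre-tax income = R$2,203,000 − R$1,253,280.00 = R$949,720.00.
Net income = R$949,720.00 × (1 − 0.20) = R$759,776.00.
Per share: R$759,776.00 / 2,858,000 shares = R$0.27.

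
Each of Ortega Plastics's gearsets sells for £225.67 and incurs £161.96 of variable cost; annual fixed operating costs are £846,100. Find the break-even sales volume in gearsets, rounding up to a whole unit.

Unit CM = price − variable cost = £225.67 − £161.96 = £63.71.
Units to break even: £846,100 ÷ £63.71 = 13,280.49, rounded up to 13,281.

13,281 gearsets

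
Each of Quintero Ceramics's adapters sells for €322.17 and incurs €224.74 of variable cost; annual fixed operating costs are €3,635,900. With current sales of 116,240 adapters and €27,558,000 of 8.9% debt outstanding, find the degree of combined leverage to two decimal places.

2.16

Total contribution margin = 116,240 × €97.43 = €11,325,263.20.
EBIT = €11,325,263.20 − €3,635,900 = €7,689,363.20. Interest = €2,452,662.00, so EBIT − I = €5,236,701.20.
Degree of total leverage = total CM / (EBIT − interest) = €11,325,263.20 / €5,236,701.20 = 2.1627.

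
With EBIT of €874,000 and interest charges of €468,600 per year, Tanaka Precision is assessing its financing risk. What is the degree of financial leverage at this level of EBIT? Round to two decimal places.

Interest = €468,600.00.
DFL = EBIT ÷ (EBIT − I) = €874,000 ÷ (€874,000 − €468,600.00) = €874,000 ÷ €405,400.00 = 2.1559.

2.16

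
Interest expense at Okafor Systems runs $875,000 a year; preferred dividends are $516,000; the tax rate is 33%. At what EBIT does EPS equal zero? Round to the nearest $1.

Grossing the preferred dividend up to pre-tax terms: $516,000 / (1 − 0.33) = $770,149.25.
EPS = 0 when EBIT covers interest plus the pre-tax preferred burden: $875,000 + $770,149.25 = $1,645,149.25.

$1,645,149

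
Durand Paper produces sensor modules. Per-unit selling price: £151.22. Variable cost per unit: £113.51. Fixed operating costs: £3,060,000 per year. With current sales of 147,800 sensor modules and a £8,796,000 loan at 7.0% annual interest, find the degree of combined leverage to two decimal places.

2.94

At 147,800 units, contribution = 147,800 × £37.71 = £5,573,538.00.
Subtracting fixed costs: EBIT = £5,573,538.00 − £3,060,000 = £2,513,538.00. Interest = £615,720.00.
DOL = £5,573,538.00 ÷ £2,513,538.00 = 2.2174; DFL = £2,513,538.00 ÷ £1,897,818.00 = 1.3244.
Combined leverage = 2.2174 × 1.3244 = 2.9367.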